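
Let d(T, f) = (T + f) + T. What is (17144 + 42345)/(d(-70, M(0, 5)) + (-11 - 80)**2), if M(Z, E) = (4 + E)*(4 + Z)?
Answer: 59489/8177 ≈ 7.2752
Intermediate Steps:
d(T, f) = f + 2*T
(17144 + 42345)/(d(-70, M(0, 5)) + (-11 - 80)**2) = (17144 + 42345)/(((16 + 4*5 + 4*0 + 5*0) + 2*(-70)) + (-11 - 80)**2) = 59489/(((16 + 20 + 0 + 0) - 140) + (-91)**2) = 59489/((36 - 140) + 8281) = 59489/(-104 + 8281) = 59489/8177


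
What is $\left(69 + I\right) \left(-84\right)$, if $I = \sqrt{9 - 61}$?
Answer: $-5796 - 168 i \sqrt{13} \approx -5796.0 - 605.73 i$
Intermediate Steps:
$I = 2 i \sqrt{13}$ ($I = \sqrt{-52} = 2 i \sqrt{13} \approx 7.2111 i$)
$\left(69 + I\right) \left(-84\right) = \left(69 + 2 i \sqrt{13}\right) \left(-84\right) = -5796 - 168 i \sqrt{13}$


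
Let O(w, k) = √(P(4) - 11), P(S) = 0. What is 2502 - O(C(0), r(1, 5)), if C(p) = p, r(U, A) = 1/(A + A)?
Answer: 2502 - I*√11 ≈ 2502.0 - 3.3166*I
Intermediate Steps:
r(U, A) = 1/(2*A)
O(w, k) = I*√11 (O(w, k) = √(0 - 11) = √(-11) = I*√11)
2502 - O(C(0), r(1, 5)) = 2502 - I*√11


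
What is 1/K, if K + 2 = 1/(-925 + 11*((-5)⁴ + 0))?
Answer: -5950/11899 ≈ -0.50004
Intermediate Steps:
K = -11899/5950 (K = -2 + 1/(-925 + 11*((-5)⁴ + 0)) = -2 + 1/(-925 + 11*(625 + 0)) = -2 + 1/(-925 + 11*625) = -2 + 1/(-925 + 6875) = -2 + 1/5950 = -11899/5950 ≈ -1.9998)
1/K = 1/(-11899/5950) = -5950/11899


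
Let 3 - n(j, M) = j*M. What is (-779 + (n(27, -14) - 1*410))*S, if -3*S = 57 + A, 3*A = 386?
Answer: 450056/9 ≈ 50006.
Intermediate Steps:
A = 386/3 (A = (⅓)*386 = 386/3 ≈ 128.67)
n(j, M) = 3 - M*j (n(j, M) = 3 - j*M = 3 - M*j)
S = -557/9 (S = -(57 + 386/3)/3 = -⅓*557/3 = -557/9 ≈ -61.889)
(-779 + (n(27, -14) - 1*410))*S = (-779 + ((3 - 1*(-14)*27) - 1*410))*(-557/9) = (-779 + ((3 + 378) - 410))*(-557/9) = (-779 + (381 - 410))*(-557/9) = (-779 - 29)*(-557/9) = -808*(-557/9) = 450056/9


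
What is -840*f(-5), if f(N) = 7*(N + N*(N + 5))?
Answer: 29400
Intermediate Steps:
f(N) = 7*N + 7*N*(5 + N) (f(N) = 7*(N + N*(5 + N)) = 7*N + 7*N*(5 + N))
-840*f(-5) = -5880*(-5)*(6 - 5) = -5880*(-5) = -840*(-35) = 29400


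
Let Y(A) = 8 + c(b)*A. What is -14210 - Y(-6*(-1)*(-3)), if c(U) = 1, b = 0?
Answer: -14200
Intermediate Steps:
Y(A) = 8 + A (Y(A) = 8 + 1*A = 8 + A)
-14210 - Y(-6*(-1)*(-3)) = -14210 - (8 - 6*(-1)*(-3)) = -14210 - (8 + 6*(-3)) = -14210 - (8 - 18) = -14210 - 1*(-10) = -14210 + 10 = -14200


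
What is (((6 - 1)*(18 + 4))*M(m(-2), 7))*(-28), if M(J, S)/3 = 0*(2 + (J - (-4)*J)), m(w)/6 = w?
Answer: 0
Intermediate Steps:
m(w) = 6*w
M(J, S) = 0 (M(J, S) = 3*(0*(2 + (J - (-4)*J))) = 3*(0*(2 + (J + 4*J))) = 3*(0*(2 + 5*J)) = 3*0 = 0)
(((6 - 1)*(18 + 4))*M(m(-2), 7))*(-28) = (((6 - 1)*(18 + 4))*0)*(-28) = ((5*22)*0)*(-28) = (110*0)*(-28) = 0*(-28) = 0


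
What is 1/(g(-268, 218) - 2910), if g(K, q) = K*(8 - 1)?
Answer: -1/4786 ≈ -0.00020894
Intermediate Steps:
g(K, q) = 7*K (g(K, q) = K*7 = 7*K)
1/(g(-268, 218) - 2910) = 1/(7*(-268) - 2910) = 1/(-1876 - 2910) = 1/(-4786) = -1/4786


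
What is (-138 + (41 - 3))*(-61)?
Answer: 6100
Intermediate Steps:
(-138 + (41 - 3))*(-61) = (-138 + 38)*(-61) = -100*(-61) = 6100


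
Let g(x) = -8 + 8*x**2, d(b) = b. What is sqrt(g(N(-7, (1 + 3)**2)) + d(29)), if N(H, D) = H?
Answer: sqrt(413) ≈ 20.322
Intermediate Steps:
sqrt(g(N(-7, (1 + 3)**2)) + d(29)) = sqrt((-8 + 8*(-7)**2) + 29) = sqrt((-8 + 8*49) + 29) = sqrt((-8 + 392) + 29) = sqrt(384 + 29) = sqrt(413)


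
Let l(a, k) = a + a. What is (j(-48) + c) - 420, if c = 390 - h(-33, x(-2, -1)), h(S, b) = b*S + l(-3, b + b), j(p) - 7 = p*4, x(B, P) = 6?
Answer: -11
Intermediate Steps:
l(a, k) = 2*a
j(p) = 7 + 4*p (j(p) = 7 + p*4 = 7 + 4*p)
h(S, b) = -6 + S*b (h(S, b) = b*S + 2*(-3) = S*b - 6 = -6 + S*b)
c = 594 (c = 390 - (-6 - 33*6) = 390 - (-6 - 198) = 390 - 1*(-204) = 390 + 204 = 594)
(j(-48) + c) - 420 = ((7 + 4*(-48)) + 594) - 420 = ((7 - 192) + 594) - 420 = (-185 + 594) - 420 = 409 - 420 = -11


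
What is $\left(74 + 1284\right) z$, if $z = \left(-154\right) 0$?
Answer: $0$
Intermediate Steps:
$z = 0$
$\left(74 + 1284\right) z = \left(74 + 1284\right) 0 = 1358 \cdot 0 = 0$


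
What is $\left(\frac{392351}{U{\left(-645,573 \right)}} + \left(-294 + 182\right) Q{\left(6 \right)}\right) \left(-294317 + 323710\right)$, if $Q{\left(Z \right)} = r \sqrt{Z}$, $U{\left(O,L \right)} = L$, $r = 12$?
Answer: $\frac{11532372943}{573} - 39504192 \sqrt{6} \approx -7.6639 \cdot 10^{7}$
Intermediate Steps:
$Q{\left(Z \right)} = 12 \sqrt{Z}$
$\left(\frac{392351}{U{\left(-645,573 \right)}} + \left(-294 + 182\right) Q{\left(6 \right)}\right) \left(-294317 + 323710\right) = \left(\frac{392351}{573} + \left(-294 + 182\right) 12 \sqrt{6}\right) \left(-294317 + 323710\right) = \left(392351 \cdot \frac{1}{573} - 112 \cdot 12 \sqrt{6}\right) 29393 = \left(\frac{392351}{573} - 1344 \sqrt{6}\right) 29393 = \frac{11532372943}{573} - 39504192 \sqrt{6}$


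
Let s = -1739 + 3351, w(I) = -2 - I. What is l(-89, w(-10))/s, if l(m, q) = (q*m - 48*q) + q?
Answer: -272/403 ≈ -0.67494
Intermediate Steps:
l(m, q) = -47*q + m*q (l(m, q) = (m*q - 48*q) + q = (-48*q + m*q) + q = -47*q + m*q)
s = 1612
l(-89, w(-10))/s = ((-2 - 1*(-10))*(-47 - 89))/1612 = ((-2 + 10)*(-136))*(1/1612) = (8*(-136))*(1/1612) = -1088*1/1612 = -272/403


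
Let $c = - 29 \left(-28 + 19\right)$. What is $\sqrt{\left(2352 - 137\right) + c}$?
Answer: $2 \sqrt{619} \approx 49.759$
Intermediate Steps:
$c = 261$ ($c = \left(-29\right) \left(-9\right) = 261$)
$\sqrt{\left(2352 - 137\right) + c} = \sqrt{\left(2352 - 137\right) + 261} = \sqrt{2215 + 261} = \sqrt{2476} = 2 \sqrt{619}$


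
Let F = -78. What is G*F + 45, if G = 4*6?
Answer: -1827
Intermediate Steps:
G = 24
G*F + 45 = 24*(-78) + 45 = -1872 + 45 = -1827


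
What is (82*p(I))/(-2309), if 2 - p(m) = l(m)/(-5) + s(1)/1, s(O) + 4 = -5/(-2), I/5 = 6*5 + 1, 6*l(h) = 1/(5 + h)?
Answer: -688841/5541600 ≈ -0.12430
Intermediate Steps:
l(h) = 1/(6*(5 + h))
I = 155 (I = 5*(6*5 + 1) = 5*(30 + 1) = 5*31 = 155)
s(O) = -3/2 (s(O) = -4 - 5/(-2) = -4 - 5*(-1/2) = -4 + 5/2 = -3/2)
p(m) = 7/2 + 1/(30*(5 + m)) (p(m) = 2 - ((1/(6*(5 + m)))/(-5) - 3/2/1) = 2 - ((1/(6*(5 + m)))*(-1/5) - 3/2*1) = 2 - (-1/(30*(5 + m)) - 3/2) = 2 - (-3/2 - 1/(30*(5 + m))) = 2 + (3/2 + 1/(30*(5 + m))) = 7/2 + 1/(30*(5 + m)))
(82*p(I))/(-2309) = (82*((526 + 105*155)/(30*(5 + 155))))/(-2309) = (82*((1/30)*(526 + 16275)/160))*(-1/2309) = (82*((1/30)*(1/160)*16801))*(-1/2309) = (82*(16801/4800))*(-1/2309) = (688841/2400)*(-1/2309) = -688841/5541600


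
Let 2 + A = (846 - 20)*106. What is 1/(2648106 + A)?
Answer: 1/2735660 ≈ 3.6554e-7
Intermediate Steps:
A = 87554 (A = -2 + (846 - 20)*106 = -2 + 826*106 = -2 + 87556 = 87554)
1/(2648106 + A) = 1/(2648106 + 87554) = 1/2735660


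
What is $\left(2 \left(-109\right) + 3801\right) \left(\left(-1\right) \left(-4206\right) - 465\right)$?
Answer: $13404003$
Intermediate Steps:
$\left(2 \left(-109\right) + 3801\right) \left(\left(-1\right) \left(-4206\right) - 465\right) = \left(-218 + 3801\right) \left(4206 - 465\right) = 3583 \cdot 3741 = 13404003$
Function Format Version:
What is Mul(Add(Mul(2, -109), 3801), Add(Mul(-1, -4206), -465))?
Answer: 13404003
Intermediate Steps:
Mul(Add(Mul(2, -109), 3801), Add(Mul(-1, -4206), -465)) = Mul(Add(-218, 3801), Add(4206, -465)) = Mul(3583, 3741) = 13404003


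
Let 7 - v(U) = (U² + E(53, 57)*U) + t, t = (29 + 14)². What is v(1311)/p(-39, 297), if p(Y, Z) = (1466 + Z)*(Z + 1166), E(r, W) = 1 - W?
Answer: -1647147/2579269 ≈ -0.63861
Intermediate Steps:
t = 1849 (t = 43² = 1849)
p(Y, Z) = (1166 + Z)*(1466 + Z) (p(Y, Z) = (1466 + Z)*(1166 + Z) = (1166 + Z)*(1466 + Z))
v(U) = -1842 - U² + 56*U (v(U) = 7 - ((U² + (1 - 1*57)*U) + 1849) = 7 - ((U² + (1 - 57)*U) + 1849) = 7 - ((U² - 56*U) + 1849) = 7 - (1849 + U² - 56*U) = 7 + (-1849 - U² + 56*U) = -1842 - U² + 56*U)
v(1311)/p(-39, 297) = (-1842 - 1*1311² + 56*1311)/(1709356 + 297² + 2632*297) = (-1842 - 1*1718721 + 73416)/(1709356 + 88209 + 781704) = (-1842 - 1718721 + 73416)/2579269 = -1647147*1/2579269 = -1647147/2579269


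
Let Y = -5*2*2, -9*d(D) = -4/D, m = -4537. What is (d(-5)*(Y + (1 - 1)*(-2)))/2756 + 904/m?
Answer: -429812/2164149 ≈ -0.19861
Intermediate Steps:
d(D) = 4/(9*D) (d(D) = -(-4)/(9*D) = 4/(9*D))
Y = -20 (Y = -10*2 = -20)
(d(-5)*(Y + (1 - 1)*(-2)))/2756 + 904/m = (((4/9)/(-5))*(-20 + (1 - 1)*(-2)))/2756 + 904/(-4537) = (((4/9)*(-⅕))*(-20 + 0*(-2)))*(1/2756) + 904*(-1/4537) = -4*(-20 + 0)/45*(1/2756) - 904/4537 = -4/45*(-20)*(1/2756) - 904/4537 = (16/9)*(1/2756) - 904/4537 = 4/6201 - 904/4537 = -429812/2164149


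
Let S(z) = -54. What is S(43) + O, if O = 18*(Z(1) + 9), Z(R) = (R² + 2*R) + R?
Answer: 180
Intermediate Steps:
Z(R) = R² + 3*R
O = 234 (O = 18*(1*(3 + 1) + 9) = 18*(1*4 + 9) = 18*(4 + 9) = 18*13 = 234)
S(43) + O = -54 + 234 = 180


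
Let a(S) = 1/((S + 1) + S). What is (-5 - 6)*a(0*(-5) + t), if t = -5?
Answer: 11/9 ≈ 1.2222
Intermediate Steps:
a(S) = 1/(1 + 2*S) (a(S) = 1/((1 + S) + S) = 1/(1 + 2*S))
(-5 - 6)*a(0*(-5) + t) = (-5 - 6)/(1 + 2*(0*(-5) - 5)) = -11/(1 + 2*(0 - 5)) = -11/(1 + 2*(-5)) = -11/(1 - 10) = -11/(-9) = -11*(-⅑) = 11/9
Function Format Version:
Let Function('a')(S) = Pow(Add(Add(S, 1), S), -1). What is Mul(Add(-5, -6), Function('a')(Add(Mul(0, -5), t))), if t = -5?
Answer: Rational(11, 9) ≈ 1.2222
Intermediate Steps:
Function('a')(S) = Pow(Add(1, Mul(2, S)), -1) (Function('a')(S) = Pow(Add(Add(1, S), S), -1) = Pow(Add(1, Mul(2, S)), -1))
Mul(Add(-5, -6), Function('a')(Add(Mul(0, -5), t))) = Mul(Add(-5, -6), Pow(Add(1, Mul(2, Add(Mul(0, -5), -5))), -1)) = Mul(-11, Pow(Add(1, Mul(2, Add(0, -5))), -1)) = Mul(-11, Pow(Add(1, Mul(2, -5)), -1)) = Mul(-11, Pow(Add(1, -10), -1)) = Mul(-11, Pow(-9, -1)) = Mul(-11, Rational(-1, 9)) = Rational(11, 9)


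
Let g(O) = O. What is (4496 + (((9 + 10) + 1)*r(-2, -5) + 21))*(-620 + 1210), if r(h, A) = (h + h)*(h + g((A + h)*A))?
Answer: 1107430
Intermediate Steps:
r(h, A) = 2*h*(h + A*(A + h)) (r(h, A) = (h + h)*(h + (A + h)*A) = (2*h)*(h + A*(A + h)) = 2*h*(h + A*(A + h)))
(4496 + (((9 + 10) + 1)*r(-2, -5) + 21))*(-620 + 1210) = (4496 + (((9 + 10) + 1)*(2*(-2)*(-2 - 5*(-5 - 2))) + 21))*(-620 + 1210) = (4496 + ((19 + 1)*(2*(-2)*(-2 - 5*(-7))) + 21))*590 = (4496 + (20*(2*(-2)*(-2 + 35)) + 21))*590 = (4496 + (20*(2*(-2)*33) + 21))*590 = (4496 + (20*(-132) + 21))*590 = (4496 + (-2640 + 21))*590 = (4496 - 2619)*590 = 1877*590 = 1107430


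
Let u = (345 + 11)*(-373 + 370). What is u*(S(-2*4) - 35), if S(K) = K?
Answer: 45924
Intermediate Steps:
u = -1068 (u = 356*(-3) = -1068)
u*(S(-2*4) - 35) = -1068*(-2*4 - 35) = -1068*(-8 - 35) = -1068*(-43) = 45924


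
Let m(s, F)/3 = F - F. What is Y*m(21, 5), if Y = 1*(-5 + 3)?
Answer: 0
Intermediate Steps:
m(s, F) = 0 (m(s, F) = 3*(F - F) = 3*0 = 0)
Y = -2 (Y = 1*(-2) = -2)
Y*m(21, 5) = -2*0 = 0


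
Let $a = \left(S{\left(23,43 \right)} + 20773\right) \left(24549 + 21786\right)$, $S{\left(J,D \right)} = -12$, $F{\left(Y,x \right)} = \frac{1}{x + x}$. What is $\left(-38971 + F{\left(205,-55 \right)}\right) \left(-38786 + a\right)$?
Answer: $- \frac{4123578449476839}{110} \approx -3.7487 \cdot 10^{13}$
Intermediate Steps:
$F{\left(Y,x \right)} = \frac{1}{2 x}$
$a = 961960935$ ($a = \left(-12 + 20773\right) \left(24549 + 21786\right) = 20761 \cdot 46335 = 961960935$)
$\left(-38971 + F{\left(205,-55 \right)}\right) \left(-38786 + a\right) = \left(-38971 + \frac{1}{2 \left(-55\right)}\right) \left(-38786 + 961960935\right) = \left(-38971 + \frac{1}{2} \left(- \frac{1}{55}\right)\right) 961922149 = \left(-38971 - \frac{1}{110}\right) 961922149 = \left(- \frac{4286811}{110}\right) 961922149 = - \frac{4123578449476839}{110}$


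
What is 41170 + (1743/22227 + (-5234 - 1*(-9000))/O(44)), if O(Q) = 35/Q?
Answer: 1700531403/37045 ≈ 45905.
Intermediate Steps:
41170 + (1743/22227 + (-5234 - 1*(-9000))/O(44)) = 41170 + (1743/22227 + (-5234 - 1*(-9000))/((35/44))) = 41170 + (1743*(1/22227) + (-5234 + 9000)/((35*(1/44)))) = 41170 + (581/7409 + 3766/(35/44)) = 41170 + (581/7409 + 3766*(44/35)) = 41170 + (581/7409 + 23672/5) = 41170 + 175388753/37045 = 1700531403/37045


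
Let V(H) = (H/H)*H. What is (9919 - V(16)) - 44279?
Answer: -34376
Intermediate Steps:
V(H) = H (V(H) = 1*H = H)
(9919 - V(16)) - 44279 = (9919 - 1*16) - 44279 = (9919 - 16) - 44279 = 9903 - 44279 = -34376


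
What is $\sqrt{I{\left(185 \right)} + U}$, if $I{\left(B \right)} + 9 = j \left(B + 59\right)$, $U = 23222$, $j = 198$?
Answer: $5 \sqrt{2861} \approx 267.44$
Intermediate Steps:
$I{\left(B \right)} = 11673 + 198 B$ ($I{\left(B \right)} = -9 + 198 \left(B + 59\right) = -9 + 198 \left(59 + B\right) = -9 + \left(11682 + 198 B\right) = 11673 + 198 B$)
$\sqrt{I{\left(185 \right)} + U} = \sqrt{\left(11673 + 198 \cdot 185\right) + 23222} = \sqrt{\left(11673 + 36630\right) + 23222} = \sqrt{48303 + 23222} = \sqrt{71525} = 5 \sqrt{2861}$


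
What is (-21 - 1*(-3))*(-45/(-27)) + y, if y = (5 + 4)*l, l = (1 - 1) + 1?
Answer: -21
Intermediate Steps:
l = 1 (l = 0 + 1 = 1)
y = 9 (y = (5 + 4)*1 = 9*1 = 9)
(-21 - 1*(-3))*(-45/(-27)) + y = (-21 - 1*(-3))*(-45/(-27)) + 9 = (-21 + 3)*(-45*(-1/27)) + 9 = -18*5/3 + 9 = -30 + 9 = -21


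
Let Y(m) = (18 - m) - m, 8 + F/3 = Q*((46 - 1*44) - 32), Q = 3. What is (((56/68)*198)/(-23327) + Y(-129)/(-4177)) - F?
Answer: 486868492314/1656426943 ≈ 293.93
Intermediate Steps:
F = -294 (F = -24 + 3*(3*((46 - 1*44) - 32)) = -24 + 3*(3*((46 - 44) - 32)) = -24 + 3*(3*(2 - 32)) = -24 + 3*(3*(-30)) = -24 + 3*(-90) = -24 - 270 = -294)
Y(m) = 18 - 2*m
(((56/68)*198)/(-23327) + Y(-129)/(-4177)) - F = (((56/68)*198)/(-23327) + (18 - 2*(-129))/(-4177)) - 1*(-294) = (((56*(1/68))*198)*(-1/23327) + (18 + 258)*(-1/4177)) + 294 = (((14/17)*198)*(-1/23327) + 276*(-1/4177)) + 294 = ((2772/17)*(-1/23327) - 276/4177) + 294 = (-2772/396559 - 276/4177) + 294 = -121028928/1656426943 + 294 = 486868492314/1656426943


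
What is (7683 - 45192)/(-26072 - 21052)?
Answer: 12503/15708 ≈ 0.79596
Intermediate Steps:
(7683 - 45192)/(-26072 - 21052) = -37509/(-47124) = -37509*(-1/47124) = 12503/15708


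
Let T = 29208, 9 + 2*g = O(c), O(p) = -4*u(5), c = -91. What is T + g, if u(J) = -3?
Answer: 58419/2 ≈ 29210.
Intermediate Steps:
O(p) = 12 (O(p) = -4*(-3) = 12)
g = 3/2 (g = -9/2 + (½)*12 = -9/2 + 6 = 3/2 ≈ 1.5000)
T + g = 29208 + 3/2 = 58419/2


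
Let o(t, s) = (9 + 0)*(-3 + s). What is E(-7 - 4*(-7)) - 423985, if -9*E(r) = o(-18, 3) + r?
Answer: -1271962/3 ≈ -4.2399e+5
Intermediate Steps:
o(t, s) = -27 + 9*s (o(t, s) = 9*(-3 + s) = -27 + 9*s)
E(r) = -r/9 (E(r) = -((-27 + 9*3) + r)/9 = -((-27 + 27) + r)/9 = -(0 + r)/9 = -r/9)
E(-7 - 4*(-7)) - 423985 = -(-7 - 4*(-7))/9 - 423985 = -(-7 + 28)/9 - 423985 = -1/9*21 - 423985 = -7/3 - 423985 = -1271962/3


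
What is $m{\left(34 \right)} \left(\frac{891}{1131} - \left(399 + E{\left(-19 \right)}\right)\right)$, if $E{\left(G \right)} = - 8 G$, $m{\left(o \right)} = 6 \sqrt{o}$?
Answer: $- \frac{1244580 \sqrt{34}}{377} \approx -19250.0$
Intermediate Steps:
$m{\left(34 \right)} \left(\frac{891}{1131} - \left(399 + E{\left(-19 \right)}\right)\right) = 6 \sqrt{34} \left(\frac{891}{1131} - \left(399 - -152\right)\right) = 6 \sqrt{34} \left(891 \cdot \frac{1}{1131} - 551\right) = 6 \sqrt{34} \left(\frac{297}{377} - 551\right) = 6 \sqrt{34} \left(- \frac{207430}{377}\right) = - \frac{1244580 \sqrt{34}}{377}$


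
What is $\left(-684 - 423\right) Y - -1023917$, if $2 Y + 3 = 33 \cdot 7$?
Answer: $897719$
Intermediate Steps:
$Y = 114$ ($Y = - \frac{3}{2} + \frac{33 \cdot 7}{2} = - \frac{3}{2} + \frac{1}{2} \cdot 231 = - \frac{3}{2} + \frac{231}{2} = 114$)
$\left(-684 - 423\right) Y - -1023917 = \left(-684 - 423\right) 114 - -1023917 = \left(-1107\right) 114 + 1023917 = -126198 + 1023917 = 897719$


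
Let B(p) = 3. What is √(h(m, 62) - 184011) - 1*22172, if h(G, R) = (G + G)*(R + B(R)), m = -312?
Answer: -22172 + I*√224571 ≈ -22172.0 + 473.89*I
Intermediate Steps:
h(G, R) = 2*G*(3 + R) (h(G, R) = (G + G)*(R + 3) = (2*G)*(3 + R) = 2*G*(3 + R))
√(h(m, 62) - 184011) - 1*22172 = √(2*(-312)*(3 + 62) - 184011) - 1*22172 = √(2*(-312)*65 - 184011) - 22172 = √(-40560 - 184011) - 22172 = √(-224571) - 22172 = I*√224571 - 22172 = -22172 + I*√224571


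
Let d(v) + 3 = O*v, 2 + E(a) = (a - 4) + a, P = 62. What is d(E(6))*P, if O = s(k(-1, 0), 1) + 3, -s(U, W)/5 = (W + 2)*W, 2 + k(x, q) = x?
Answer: -4650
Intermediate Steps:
k(x, q) = -2 + x
s(U, W) = -5*W*(2 + W) (s(U, W) = -5*(W + 2)*W = -5*(2 + W)*W = -5*W*(2 + W))
E(a) = -6 + 2*a (E(a) = -2 + ((a - 4) + a) = -2 + ((-4 + a) + a) = -2 + (-4 + 2*a) = -6 + 2*a)
O = -12 (O = -5*1*(2 + 1) + 3 = -5*1*3 + 3 = -15 + 3 = -12)
d(v) = -3 - 12*v
d(E(6))*P = (-3 - 12*(-6 + 2*6))*62 = (-3 - 12*(-6 + 12))*62 = (-3 - 12*6)*62 = (-3 - 72)*62 = -75*62 = -4650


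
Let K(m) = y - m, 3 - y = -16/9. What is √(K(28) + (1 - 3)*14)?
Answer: I*√461/3 ≈ 7.157*I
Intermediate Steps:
y = 43/9 (y = 3 - (-16)/9 = 3 - 1*(-16/9) = 3 + 16/9 = 43/9 ≈ 4.7778)
K(m) = 43/9 - m
√(K(28) + (1 - 3)*14) = √((43/9 - 1*28) + (1 - 3)*14) = √((43/9 - 28) - 2*14) = √(-209/9 - 28) = √(-461/9) = I*√461/3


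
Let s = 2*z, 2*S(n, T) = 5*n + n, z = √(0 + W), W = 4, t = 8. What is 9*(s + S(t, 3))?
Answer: 252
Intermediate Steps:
z = 2 (z = √(0 + 4) = √4 = 2)
S(n, T) = 3*n (S(n, T) = (5*n + n)/2 = (6*n)/2 = 3*n)
s = 4 (s = 2*2 = 4)
9*(s + S(t, 3)) = 9*(4 + 3*8) = 9*(4 + 24) = 9*28 = 252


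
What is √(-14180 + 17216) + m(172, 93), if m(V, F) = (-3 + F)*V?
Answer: 15480 + 2*√759 ≈ 15535.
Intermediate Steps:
m(V, F) = V*(-3 + F)
√(-14180 + 17216) + m(172, 93) = √(-14180 + 17216) + 172*(-3 + 93) = √3036 + 172*90 = 2*√759 + 15480 = 15480 + 2*√759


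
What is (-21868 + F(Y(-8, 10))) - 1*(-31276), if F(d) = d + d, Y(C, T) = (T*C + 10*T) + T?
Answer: 9468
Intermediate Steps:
Y(C, T) = 11*T + C*T (Y(C, T) = (C*T + 10*T) + T = (10*T + C*T) + T = 11*T + C*T)
F(d) = 2*d
(-21868 + F(Y(-8, 10))) - 1*(-31276) = (-21868 + 2*(10*(11 - 8))) - 1*(-31276) = (-21868 + 2*(10*3)) + 31276 = (-21868 + 2*30) + 31276 = (-21868 + 60) + 31276 = -21808 + 31276 = 9468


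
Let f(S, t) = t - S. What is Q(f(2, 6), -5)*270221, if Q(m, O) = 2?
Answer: 540442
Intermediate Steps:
Q(f(2, 6), -5)*270221 = 2*270221 = 540442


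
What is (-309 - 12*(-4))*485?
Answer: -126585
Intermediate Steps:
(-309 - 12*(-4))*485 = (-309 + 48)*485 = -261*485 = -126585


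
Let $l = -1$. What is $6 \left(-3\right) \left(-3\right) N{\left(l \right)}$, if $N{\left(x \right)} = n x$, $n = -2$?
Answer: $108$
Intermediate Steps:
$N{\left(x \right)} = - 2 x$
$6 \left(-3\right) \left(-3\right) N{\left(l \right)} = 6 \left(-3\right) \left(-3\right) \left(\left(-2\right) \left(-1\right)\right) = \left(-18\right) \left(-3\right) 2 = 54 \cdot 2 = 108$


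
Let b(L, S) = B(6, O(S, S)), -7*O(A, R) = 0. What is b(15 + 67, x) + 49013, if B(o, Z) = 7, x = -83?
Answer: 49020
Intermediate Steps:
O(A, R) = 0 (O(A, R) = -⅐*0 = 0)
b(L, S) = 7
b(15 + 67, x) + 49013 = 7 + 49013 = 49020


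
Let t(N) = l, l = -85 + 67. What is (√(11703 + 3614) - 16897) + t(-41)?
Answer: -16915 + 17*√53 ≈ -16791.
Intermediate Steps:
l = -18
t(N) = -18
(√(11703 + 3614) - 16897) + t(-41) = (√(11703 + 3614) - 16897) - 18 = (√15317 - 16897) - 18 = (17*√53 - 16897) - 18 = (-16897 + 17*√53) - 18 = -16915 + 17*√53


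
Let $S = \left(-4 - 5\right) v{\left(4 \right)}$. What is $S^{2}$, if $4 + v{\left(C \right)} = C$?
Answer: $0$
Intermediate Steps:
$v{\left(C \right)} = -4 + C$
$S = 0$ ($S = \left(-4 - 5\right) \left(-4 + 4\right) = \left(-4 - 5\right) 0 = \left(-9\right) 0 = 0$)
$S^{2} = 0^{2} = 0$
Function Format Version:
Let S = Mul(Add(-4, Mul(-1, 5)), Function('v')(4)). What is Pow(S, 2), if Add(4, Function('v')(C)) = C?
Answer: 0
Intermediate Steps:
Function('v')(C) = Add(-4, C)
S = 0 (S = Mul(Add(-4, Mul(-1, 5)), Add(-4, 4)) = Mul(Add(-4, -5), 0) = Mul(-9, 0) = 0)
Pow(S, 2) = Pow(0, 2) = 0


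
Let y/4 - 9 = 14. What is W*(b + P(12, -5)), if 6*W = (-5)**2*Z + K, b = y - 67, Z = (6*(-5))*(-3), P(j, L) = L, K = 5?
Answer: 22550/3 ≈ 7516.7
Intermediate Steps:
y = 92 (y = 36 + 4*14 = 36 + 56 = 92)
Z = 90 (Z = -30*(-3) = 90)
b = 25 (b = 92 - 67 = 25)
W = 2255/6 (W = ((-5)**2*90 + 5)/6 = (25*90 + 5)/6 = (2250 + 5)/6 = (1/6)*2255 = 2255/6 ≈ 375.83)
W*(b + P(12, -5)) = 2255*(25 - 5)/6 = (2255/6)*20 = 22550/3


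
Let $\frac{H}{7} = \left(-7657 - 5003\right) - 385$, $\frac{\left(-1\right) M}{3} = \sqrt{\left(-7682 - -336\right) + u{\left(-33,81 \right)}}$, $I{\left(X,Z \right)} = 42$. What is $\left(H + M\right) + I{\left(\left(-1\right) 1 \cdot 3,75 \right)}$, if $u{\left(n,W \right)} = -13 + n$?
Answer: $-91273 - 12 i \sqrt{462} \approx -91273.0 - 257.93 i$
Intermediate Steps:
$M = - 12 i \sqrt{462}$ ($M = - 3 \sqrt{\left(-7682 - -336\right) - 46} = - 3 \sqrt{\left(-7682 + 336\right) - 46} = - 3 \sqrt{-7346 - 46} = - 3 \sqrt{-7392} = - 3 \cdot 4 i \sqrt{462} = - 12 i \sqrt{462} \approx - 257.93 i$)
$H = -91315$ ($H = 7 \left(\left(-7657 - 5003\right) - 385\right) = 7 \left(-12660 - 385\right) = 7 \left(-13045\right) = -91315$)
$\left(H + M\right) + I{\left(\left(-1\right) 1 \cdot 3,75 \right)} = \left(-91315 - 12 i \sqrt{462}\right) + 42 = -91273 - 12 i \sqrt{462}$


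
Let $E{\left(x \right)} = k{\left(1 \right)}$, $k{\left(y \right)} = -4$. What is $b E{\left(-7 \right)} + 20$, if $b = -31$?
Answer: $144$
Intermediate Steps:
$E{\left(x \right)} = -4$
$b E{\left(-7 \right)} + 20 = \left(-31\right) \left(-4\right) + 20 = 124 + 20 = 144$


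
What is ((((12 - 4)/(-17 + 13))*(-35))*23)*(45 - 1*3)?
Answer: 67620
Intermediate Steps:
((((12 - 4)/(-17 + 13))*(-35))*23)*(45 - 1*3) = (((8/(-4))*(-35))*23)*(45 - 3) = (((8*(-¼))*(-35))*23)*42 = (-2*(-35)*23)*42 = (70*23)*42 = 1610*42 = 67620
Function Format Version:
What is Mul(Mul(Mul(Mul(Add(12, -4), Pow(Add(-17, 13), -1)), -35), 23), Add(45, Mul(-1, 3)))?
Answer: 67620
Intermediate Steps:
Mul(Mul(Mul(Mul(Add(12, -4), Pow(Add(-17, 13), -1)), -35), 23), Add(45, Mul(-1, 3))) = Mul(Mul(Mul(Mul(8, Pow(-4, -1)), -35), 23), Add(45, -3)) = Mul(Mul(Mul(Mul(8, Rational(-1, 4)), -35), 23), 42) = Mul(Mul(Mul(-2, -35), 23), 42) = Mul(Mul(70, 23), 42) = Mul(1610, 42) = 67620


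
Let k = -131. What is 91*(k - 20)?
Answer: -13741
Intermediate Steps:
91*(k - 20) = 91*(-131 - 20) = 91*(-151) = -13741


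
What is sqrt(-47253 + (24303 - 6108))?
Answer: I*sqrt(29058) ≈ 170.46*I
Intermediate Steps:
sqrt(-47253 + (24303 - 6108)) = sqrt(-47253 + 18195) = sqrt(-29058) = I*sqrt(29058)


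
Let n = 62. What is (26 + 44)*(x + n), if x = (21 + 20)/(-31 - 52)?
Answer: 357350/83 ≈ 4305.4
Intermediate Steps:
x = -41/83 (x = 41/(-83) = 41*(-1/83) = -41/83 ≈ -0.49398)
(26 + 44)*(x + n) = (26 + 44)*(-41/83 + 62) = 70*(5105/83) = 357350/83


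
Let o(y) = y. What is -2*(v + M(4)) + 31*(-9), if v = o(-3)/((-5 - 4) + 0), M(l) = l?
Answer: -863/3 ≈ -287.67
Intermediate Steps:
v = ⅓ (v = -3/((-5 - 4) + 0) = -3/(-9 + 0) = -3/(-9) = -3*(-⅑) = ⅓ ≈ 0.33333)
-2*(v + M(4)) + 31*(-9) = -2*(⅓ + 4) + 31*(-9) = -2*13/3 - 279 = -26/3 - 279 = -863/3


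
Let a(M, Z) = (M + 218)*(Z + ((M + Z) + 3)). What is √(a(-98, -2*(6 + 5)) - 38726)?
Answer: I*√55406 ≈ 235.38*I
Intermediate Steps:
a(M, Z) = (218 + M)*(3 + M + 2*Z) (a(M, Z) = (218 + M)*(Z + (3 + M + Z)) = (218 + M)*(3 + M + 2*Z))
√(a(-98, -2*(6 + 5)) - 38726) = √((654 + (-98)² + 221*(-98) + 436*(-2*(6 + 5)) + 2*(-98)*(-2*(6 + 5))) - 38726) = √((654 + 9604 - 21658 + 436*(-2*11) + 2*(-98)*(-2*11)) - 38726) = √((654 + 9604 - 21658 + 436*(-22) + 2*(-98)*(-22)) - 38726) = √((654 + 9604 - 21658 - 9592 + 4312) - 38726) = √(-16680 - 38726) = √(-55406) = I*√55406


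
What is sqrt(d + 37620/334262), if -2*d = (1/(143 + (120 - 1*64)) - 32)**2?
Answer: I*sqrt(2264217865949935418)/66518138 ≈ 22.621*I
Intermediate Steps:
d = -40538689/79202 (d = -(1/(143 + (120 - 1*64)) - 32)**2/2 = -(1/(143 + (120 - 64)) - 32)**2/2 = -(1/(143 + 56) - 32)**2/2 = -(1/199 - 32)**2/2 = -(-6367/199)**2/2 = -1/2*40538689/39601 = -40538689/79202 ≈ -511.84)
sqrt(d + 37620/334262) = sqrt(-40538689/79202 + 37620/334262) = sqrt(-40538689/79202 + 37620*(1/334262)) = sqrt(-40538689/79202 + 18810/167131) = sqrt(-6773781841639/13237109462) = I*sqrt(2264217865949935418)/66518138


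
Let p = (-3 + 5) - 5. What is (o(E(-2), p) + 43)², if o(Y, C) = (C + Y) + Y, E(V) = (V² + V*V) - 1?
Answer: 2916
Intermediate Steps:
p = -3 (p = 2 - 5 = -3)
E(V) = -1 + 2*V² (E(V) = (V² + V²) - 1 = 2*V² - 1 = -1 + 2*V²)
o(Y, C) = C + 2*Y
(o(E(-2), p) + 43)² = ((-3 + 2*(-1 + 2*(-2)²)) + 43)² = ((-3 + 2*(-1 + 2*4)) + 43)² = ((-3 + 2*(-1 + 8)) + 43)² = ((-3 + 2*7) + 43)² = ((-3 + 14) + 43)² = (11 + 43)² = 54² = 2916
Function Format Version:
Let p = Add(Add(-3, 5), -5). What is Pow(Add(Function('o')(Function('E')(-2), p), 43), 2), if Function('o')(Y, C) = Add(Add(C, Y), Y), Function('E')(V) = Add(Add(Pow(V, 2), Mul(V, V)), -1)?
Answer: 2916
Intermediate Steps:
p = -3 (p = Add(2, -5) = -3)
Function('E')(V) = Add(-1, Mul(2, Pow(V, 2))) (Function('E')(V) = Add(Add(Pow(V, 2), Pow(V, 2)), -1) = Add(Mul(2, Pow(V, 2)), -1) = Add(-1, Mul(2, Pow(V, 2))))
Function('o')(Y, C) = Add(C, Mul(2, Y))
Pow(Add(Function('o')(Function('E')(-2), p), 43), 2) = Pow(Add(Add(-3, Mul(2, Add(-1, Mul(2, Pow(-2, 2))))), 43), 2) = Pow(Add(Add(-3, Mul(2, Add(-1, Mul(2, 4)))), 43), 2) = Pow(Add(Add(-3, Mul(2, Add(-1, 8))), 43), 2) = Pow(Add(Add(-3, Mul(2, 7)), 43), 2) = Pow(Add(Add(-3, 14), 43), 2) = Pow(Add(11, 43), 2) = Pow(54, 2) = 2916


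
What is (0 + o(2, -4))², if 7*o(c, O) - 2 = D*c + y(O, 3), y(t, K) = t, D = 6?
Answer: 100/49 ≈ 2.0408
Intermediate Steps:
o(c, O) = 2/7 + O/7 + 6*c/7 (o(c, O) = 2/7 + (6*c + O)/7 = 2/7 + (O + 6*c)/7 = 2/7 + (O/7 + 6*c/7) = 2/7 + O/7 + 6*c/7)
(0 + o(2, -4))² = (0 + (2/7 + (⅐)*(-4) + (6/7)*2))² = (0 + (2/7 - 4/7 + 12/7))² = (0 + 10/7)² = (10/7)² = 100/49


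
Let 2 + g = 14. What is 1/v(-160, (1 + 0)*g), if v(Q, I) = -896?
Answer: -1/896 ≈ -0.0011161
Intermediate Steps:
g = 12 (g = -2 + 14 = 12)
1/v(-160, (1 + 0)*g) = 1/(-896) = -1/896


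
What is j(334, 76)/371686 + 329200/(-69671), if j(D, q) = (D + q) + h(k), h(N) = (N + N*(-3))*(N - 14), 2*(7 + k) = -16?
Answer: -1248888570/264242197 ≈ -4.7263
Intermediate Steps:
k = -15 (k = -7 + (1/2)*(-16) = -7 - 8 = -15)
h(N) = -2*N*(-14 + N) (h(N) = (N - 3*N)*(-14 + N) = (-2*N)*(-14 + N) = -2*N*(-14 + N))
j(D, q) = -870 + D + q (j(D, q) = (D + q) + 2*(-15)*(14 - 1*(-15)) = (D + q) + 2*(-15)*(14 + 15) = (D + q) + 2*(-15)*29 = (D + q) - 870 = -870 + D + q)
j(334, 76)/371686 + 329200/(-69671) = (-870 + 334 + 76)/371686 + 329200/(-69671) = -460*1/371686 + 329200*(-1/69671) = -230/185843 - 329200/69671 = -1248888570/264242197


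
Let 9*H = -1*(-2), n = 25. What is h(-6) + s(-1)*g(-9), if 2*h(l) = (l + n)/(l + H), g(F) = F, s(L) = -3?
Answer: 2637/104 ≈ 25.356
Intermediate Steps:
H = 2/9 (H = (-1*(-2))/9 = (1/9)*2 = 2/9 ≈ 0.22222)
h(l) = (25 + l)/(2*(2/9 + l)) (h(l) = ((l + 25)/(l + 2/9))/2 = ((25 + l)/(2/9 + l))/2 = (25 + l)/(2*(2/9 + l)))
h(-6) + s(-1)*g(-9) = 9*(25 - 6)/(2*(2 + 9*(-6))) - 3*(-9) = (9/2)*19/(2 - 54) + 27 = (9/2)*19/(-52) + 27 = (9/2)*(-1/52)*19 + 27 = -171/104 + 27 = 2637/104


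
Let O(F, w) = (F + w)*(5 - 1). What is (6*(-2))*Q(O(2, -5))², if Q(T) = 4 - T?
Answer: -3072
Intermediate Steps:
O(F, w) = 4*F + 4*w (O(F, w) = (F + w)*4 = 4*F + 4*w)
(6*(-2))*Q(O(2, -5))² = (6*(-2))*(4 - (4*2 + 4*(-5)))² = -12*(4 - (8 - 20))² = -12*(4 - 1*(-12))² = -12*(4 + 12)² = -12*16² = -12*256 = -3072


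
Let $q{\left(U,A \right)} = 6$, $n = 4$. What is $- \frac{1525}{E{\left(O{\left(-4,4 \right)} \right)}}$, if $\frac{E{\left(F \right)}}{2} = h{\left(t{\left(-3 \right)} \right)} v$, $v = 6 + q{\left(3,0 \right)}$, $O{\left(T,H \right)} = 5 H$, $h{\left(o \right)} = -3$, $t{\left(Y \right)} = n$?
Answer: $\frac{1525}{72} \approx 21.181$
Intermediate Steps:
$t{\left(Y \right)} = 4$
$v = 12$ ($v = 6 + 6 = 12$)
$E{\left(F \right)} = -72$ ($E{\left(F \right)} = 2 \left(\left(-3\right) 12\right) = 2 \left(-36\right) = -72$)
$- \frac{1525}{E{\left(O{\left(-4,4 \right)} \right)}} = - \frac{1525}{-72} = \left(-1525\right) \left(- \frac{1}{72}\right) = \frac{1525}{72}$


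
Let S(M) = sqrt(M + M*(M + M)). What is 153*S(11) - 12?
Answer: -12 + 153*sqrt(253) ≈ 2421.6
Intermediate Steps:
S(M) = sqrt(M + 2*M**2) (S(M) = sqrt(M + M*(2*M)) = sqrt(M + 2*M**2))
153*S(11) - 12 = 153*sqrt(11*(1 + 2*11)) - 12 = 153*sqrt(11*(1 + 22)) - 12 = 153*sqrt(11*23) - 12 = 153*sqrt(253) - 12 = -12 + 153*sqrt(253)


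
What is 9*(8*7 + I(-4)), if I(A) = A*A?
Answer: 648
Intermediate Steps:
I(A) = A²
9*(8*7 + I(-4)) = 9*(8*7 + (-4)²) = 9*(56 + 16) = 9*72 = 648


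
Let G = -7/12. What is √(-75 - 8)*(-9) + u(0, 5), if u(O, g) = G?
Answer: -7/12 - 9*I*√83 ≈ -0.58333 - 81.994*I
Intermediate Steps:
G = -7/12 (G = -7*1/12 = -7/12 ≈ -0.58333)
u(O, g) = -7/12
√(-75 - 8)*(-9) + u(0, 5) = √(-75 - 8)*(-9) - 7/12 = √(-83)*(-9) - 7/12 = (I*√83)*(-9) - 7/12 = -9*I*√83 - 7/12 = -7/12 - 9*I*√83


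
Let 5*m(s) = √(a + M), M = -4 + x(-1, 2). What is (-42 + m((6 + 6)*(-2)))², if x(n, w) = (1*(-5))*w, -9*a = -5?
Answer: 396779/225 - 308*I/5 ≈ 1763.5 - 61.6*I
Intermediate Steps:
a = 5/9 (a = -⅑*(-5) = 5/9 ≈ 0.55556)
x(n, w) = -5*w
M = -14 (M = -4 - 5*2 = -4 - 10 = -14)
m(s) = 11*I/15 (m(s) = √(5/9 - 14)/5 = √(-121/9)/5 = (11*I/3)/5 = 11*I/15)
(-42 + m((6 + 6)*(-2)))² = (-42 + 11*I/15)²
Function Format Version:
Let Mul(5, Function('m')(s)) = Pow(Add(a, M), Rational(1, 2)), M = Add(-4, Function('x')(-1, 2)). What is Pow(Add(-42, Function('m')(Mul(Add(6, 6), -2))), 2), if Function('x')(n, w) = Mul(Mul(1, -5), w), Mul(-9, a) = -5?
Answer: Add(Rational(396779, 225), Mul(Rational(-308, 5), I)) ≈ Add(1763.5, Mul(-61.600, I))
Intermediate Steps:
a = Rational(5, 9) (a = Mul(Rational(-1, 9), -5) = Rational(5, 9) ≈ 0.55556)
Function('x')(n, w) = Mul(-5, w)
M = -14 (M = Add(-4, Mul(-5, 2)) = Add(-4, -10) = -14)
Function('m')(s) = Mul(Rational(11, 15), I) (Function('m')(s) = Mul(Rational(1, 5), Pow(Add(Rational(5, 9), -14), Rational(1, 2))) = Mul(Rational(1, 5), Pow(Rational(-121, 9), Rational(1, 2))) = Mul(Rational(1, 5), Mul(Rational(11, 3), I)) = Mul(Rational(11, 15), I))
Pow(Add(-42, Function('m')(Mul(Add(6, 6), -2))), 2) = Pow(Add(-42, Mul(Rational(11, 15), I)), 2)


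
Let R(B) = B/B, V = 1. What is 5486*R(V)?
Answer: 5486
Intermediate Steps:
R(B) = 1
5486*R(V) = 5486*1 = 5486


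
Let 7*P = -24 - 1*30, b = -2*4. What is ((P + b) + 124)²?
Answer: 574564/49 ≈ 11726.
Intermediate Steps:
b = -8
P = -54/7 (P = (-24 - 1*30)/7 = (-24 - 30)/7 = (⅐)*(-54) = -54/7 ≈ -7.7143)
((P + b) + 124)² = ((-54/7 - 8) + 124)² = (-110/7 + 124)² = (758/7)² = 574564/49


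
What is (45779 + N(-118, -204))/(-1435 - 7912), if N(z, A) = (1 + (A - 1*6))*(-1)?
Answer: -45988/9347 ≈ -4.9201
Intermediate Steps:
N(z, A) = 5 - A (N(z, A) = (1 + (A - 6))*(-1) = (1 + (-6 + A))*(-1) = (-5 + A)*(-1) = 5 - A)
(45779 + N(-118, -204))/(-1435 - 7912) = (45779 + (5 - 1*(-204)))/(-1435 - 7912) = (45779 + (5 + 204))/(-9347) = (45779 + 209)*(-1/9347) = 45988*(-1/9347) = -45988/9347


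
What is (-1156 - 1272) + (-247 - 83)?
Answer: -2758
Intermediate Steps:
(-1156 - 1272) + (-247 - 83) = -2428 - 330 = -2758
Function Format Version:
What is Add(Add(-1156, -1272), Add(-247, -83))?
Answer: -2758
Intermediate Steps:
Add(Add(-1156, -1272), Add(-247, -83)) = Add(-2428, -330) = -2758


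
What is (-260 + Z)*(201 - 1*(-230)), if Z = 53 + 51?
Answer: -67236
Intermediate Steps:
Z = 104
(-260 + Z)*(201 - 1*(-230)) = (-260 + 104)*(201 - 1*(-230)) = -156*(201 + 230) = -156*431 = -67236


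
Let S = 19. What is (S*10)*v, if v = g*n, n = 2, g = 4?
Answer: 1520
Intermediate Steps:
v = 8 (v = 4*2 = 8)
(S*10)*v = (19*10)*8 = 190*8 = 1520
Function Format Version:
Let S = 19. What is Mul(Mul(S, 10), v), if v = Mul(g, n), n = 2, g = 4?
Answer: 1520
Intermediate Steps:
v = 8 (v = Mul(4, 2) = 8)
Mul(Mul(S, 10), v) = Mul(Mul(19, 10), 8) = Mul(190, 8) = 1520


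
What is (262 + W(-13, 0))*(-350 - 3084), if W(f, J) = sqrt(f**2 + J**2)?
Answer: -944350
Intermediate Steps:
W(f, J) = sqrt(J**2 + f**2)
(262 + W(-13, 0))*(-350 - 3084) = (262 + sqrt(0**2 + (-13)**2))*(-350 - 3084) = (262 + sqrt(0 + 169))*(-3434) = (262 + sqrt(169))*(-3434) = (262 + 13)*(-3434) = 275*(-3434) = -944350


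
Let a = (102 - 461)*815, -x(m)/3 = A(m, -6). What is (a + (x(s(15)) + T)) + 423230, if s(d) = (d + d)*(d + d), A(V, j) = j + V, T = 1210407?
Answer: 1338370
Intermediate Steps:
A(V, j) = V + j
s(d) = 4*d² (s(d) = (2*d)*(2*d) = 4*d²)
x(m) = 18 - 3*m (x(m) = -3*(m - 6) = -3*(-6 + m) = 18 - 3*m)
a = -292585 (a = -359*815 = -292585)
(a + (x(s(15)) + T)) + 423230 = (-292585 + ((18 - 12*15²) + 1210407)) + 423230 = (-292585 + ((18 - 12*225) + 1210407)) + 423230 = (-292585 + ((18 - 3*900) + 1210407)) + 423230 = (-292585 + ((18 - 2700) + 1210407)) + 423230 = (-292585 + (-2682 + 1210407)) + 423230 = (-292585 + 1207725) + 423230 = 915140 + 423230 = 1338370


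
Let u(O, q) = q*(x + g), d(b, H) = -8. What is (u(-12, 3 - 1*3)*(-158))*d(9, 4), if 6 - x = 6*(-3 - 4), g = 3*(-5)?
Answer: 0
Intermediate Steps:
g = -15
x = 48 (x = 6 - 6*(-3 - 4) = 6 - 6*(-7) = 6 - 1*(-42) = 6 + 42 = 48)
u(O, q) = 33*q (u(O, q) = q*(48 - 15) = q*33 = 33*q)
(u(-12, 3 - 1*3)*(-158))*d(9, 4) = ((33*(3 - 1*3))*(-158))*(-8) = ((33*(3 - 3))*(-158))*(-8) = ((33*0)*(-158))*(-8) = (0*(-158))*(-8) = 0*(-8) = 0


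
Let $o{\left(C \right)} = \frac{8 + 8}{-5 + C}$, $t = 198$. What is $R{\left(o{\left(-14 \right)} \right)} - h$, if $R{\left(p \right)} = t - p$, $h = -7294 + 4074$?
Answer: $\frac{64958}{19} \approx 3418.8$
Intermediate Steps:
$o{\left(C \right)} = \frac{16}{-5 + C}$
$h = -3220$
$R{\left(p \right)} = 198 - p$
$R{\left(o{\left(-14 \right)} \right)} - h = \left(198 - \frac{16}{-5 - 14}\right) - -3220 = \left(198 - \frac{16}{-19}\right) + 3220 = \left(198 - 16 \left(- \frac{1}{19}\right)\right) + 3220 = \left(198 - - \frac{16}{19}\right) + 3220 = \left(198 + \frac{16}{19}\right) + 3220 = \frac{3778}{19} + 3220 = \frac{64958}{19}$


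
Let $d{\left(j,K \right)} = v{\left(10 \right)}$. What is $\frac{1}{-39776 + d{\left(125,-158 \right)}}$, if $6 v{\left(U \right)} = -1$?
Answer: $- \frac{6}{238657} \approx -2.5141 \cdot 10^{-5}$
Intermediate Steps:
$v{\left(U \right)} = - \frac{1}{6}$ ($v{\left(U \right)} = \frac{1}{6} \left(-1\right) = - \frac{1}{6}$)
$d{\left(j,K \right)} = - \frac{1}{6}$
$\frac{1}{-39776 + d{\left(125,-158 \right)}} = \frac{1}{-39776 - \frac{1}{6}} = \frac{1}{- \frac{238657}{6}} = - \frac{6}{238657}$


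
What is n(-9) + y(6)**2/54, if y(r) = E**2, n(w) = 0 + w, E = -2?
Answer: -235/27 ≈ -8.7037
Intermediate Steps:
n(w) = w
y(r) = 4 (y(r) = (-2)**2 = 4)
n(-9) + y(6)**2/54 = -9 + 4**2/54 = -9 + (1/54)*16 = -9 + 8/27 = -235/27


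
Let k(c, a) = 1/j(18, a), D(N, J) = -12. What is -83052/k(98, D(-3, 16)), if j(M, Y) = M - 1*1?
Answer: -1411884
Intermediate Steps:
j(M, Y) = -1 + M (j(M, Y) = M - 1 = -1 + M)
k(c, a) = 1/17 (k(c, a) = 1/(-1 + 18) = 1/17)
-83052/k(98, D(-3, 16)) = -83052/1/17 = -83052*17 = -1411884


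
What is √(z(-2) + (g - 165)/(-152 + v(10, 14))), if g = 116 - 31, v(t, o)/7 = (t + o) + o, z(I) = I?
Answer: I*√8778/57 ≈ 1.6437*I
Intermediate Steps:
v(t, o) = 7*t + 14*o (v(t, o) = 7*((t + o) + o) = 7*((o + t) + o) = 7*(t + 2*o) = 7*t + 14*o)
g = 85
√(z(-2) + (g - 165)/(-152 + v(10, 14))) = √(-2 + (85 - 165)/(-152 + (7*10 + 14*14))) = √(-2 - 80/(-152 + (70 + 196))) = √(-2 - 80/(-152 + 266)) = √(-2 - 80/114) = √(-2 - 80*1/114) = √(-2 - 40/57) = √(-154/57) = I*√8778/57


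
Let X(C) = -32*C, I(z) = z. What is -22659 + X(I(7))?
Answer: -22883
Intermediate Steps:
-22659 + X(I(7)) = -22659 - 32*7 = -22659 - 224 = -22883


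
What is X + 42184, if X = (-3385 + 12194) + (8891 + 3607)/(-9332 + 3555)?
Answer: 294574063/5777 ≈ 50991.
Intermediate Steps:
X = 50877095/5777 (X = 8809 + 12498/(-5777) = 8809 + 12498*(-1/5777) = 8809 - 12498/5777 = 50877095/5777 ≈ 8806.8)
X + 42184 = 50877095/5777 + 42184 = 294574063/5777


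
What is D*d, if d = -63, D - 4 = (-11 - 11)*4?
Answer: 5292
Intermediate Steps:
D = -84 (D = 4 + (-11 - 11)*4 = 4 - 22*4 = 4 - 88 = -84)
D*d = -84*(-63) = 5292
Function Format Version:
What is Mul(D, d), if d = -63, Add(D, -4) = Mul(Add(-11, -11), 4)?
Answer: 5292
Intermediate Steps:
D = -84 (D = Add(4, Mul(Add(-11, -11), 4)) = Add(4, Mul(-22, 4)) = Add(4, -88) = -84)
Mul(D, d) = Mul(-84, -63) = 5292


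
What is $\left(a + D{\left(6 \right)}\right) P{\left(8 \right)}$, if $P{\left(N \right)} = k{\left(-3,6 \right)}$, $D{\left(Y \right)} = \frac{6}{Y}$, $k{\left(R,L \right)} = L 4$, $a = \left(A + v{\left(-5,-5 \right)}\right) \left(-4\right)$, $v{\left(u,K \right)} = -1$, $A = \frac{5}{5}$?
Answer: $24$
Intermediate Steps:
$A = 1$ ($A = 5 \cdot \frac{1}{5} = 1$)
$a = 0$ ($a = \left(1 - 1\right) \left(-4\right) = 0 \left(-4\right) = 0$)
$k{\left(R,L \right)} = 4 L$
$P{\left(N \right)} = 24$ ($P{\left(N \right)} = 4 \cdot 6 = 24$)
$\left(a + D{\left(6 \right)}\right) P{\left(8 \right)} = \left(0 + \frac{6}{6}\right) 24 = \left(0 + 6 \cdot \frac{1}{6}\right) 24 = \left(0 + 1\right) 24 = 1 \cdot 24 = 24$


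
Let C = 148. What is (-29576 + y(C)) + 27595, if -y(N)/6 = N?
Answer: -2869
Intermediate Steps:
y(N) = -6*N
(-29576 + y(C)) + 27595 = (-29576 - 6*148) + 27595 = (-29576 - 888) + 27595 = -30464 + 27595 = -2869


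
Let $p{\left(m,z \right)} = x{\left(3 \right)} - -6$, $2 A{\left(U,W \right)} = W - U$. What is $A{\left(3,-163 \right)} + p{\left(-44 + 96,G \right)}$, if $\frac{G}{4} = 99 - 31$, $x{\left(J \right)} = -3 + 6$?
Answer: $-74$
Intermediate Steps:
$x{\left(J \right)} = 3$
$A{\left(U,W \right)} = \frac{W}{2} - \frac{U}{2}$ ($A{\left(U,W \right)} = \frac{W - U}{2} = \frac{W}{2} - \frac{U}{2}$)
$G = 272$ ($G = 4 \left(99 - 31\right) = 4 \cdot 68 = 272$)
$p{\left(m,z \right)} = 9$ ($p{\left(m,z \right)} = 3 - -6 = 3 + 6 = 9$)
$A{\left(3,-163 \right)} + p{\left(-44 + 96,G \right)} = \left(\frac{1}{2} \left(-163\right) - \frac{3}{2}\right) + 9 = \left(- \frac{163}{2} - \frac{3}{2}\right) + 9 = -83 + 9 = -74$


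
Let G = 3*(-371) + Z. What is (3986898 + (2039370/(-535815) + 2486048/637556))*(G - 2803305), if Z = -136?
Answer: -63662090523966143247208/5693534469 ≈ -1.1181e+13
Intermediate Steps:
G = -1249 (G = 3*(-371) - 136 = -1113 - 136 = -1249)
(3986898 + (2039370/(-535815) + 2486048/637556))*(G - 2803305) = (3986898 + (2039370/(-535815) + 2486048/637556))*(-1249 - 2803305) = (3986898 + (2039370*(-1/535815) + 2486048*(1/637556)))*(-2804554) = (3986898 + (-135958/35721 + 621512/159389))*(-2804554) = (3986898 + 530820490/5693534469)*(-2804554) = (22699541718207652/5693534469)*(-2804554) = -63662090523966143247208/5693534469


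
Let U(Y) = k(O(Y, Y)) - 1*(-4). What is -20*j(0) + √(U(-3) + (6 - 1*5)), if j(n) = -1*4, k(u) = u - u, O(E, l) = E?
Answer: 80 + √5 ≈ 82.236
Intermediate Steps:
k(u) = 0
U(Y) = 4 (U(Y) = 0 - 1*(-4) = 0 + 4 = 4)
j(n) = -4
-20*j(0) + √(U(-3) + (6 - 1*5)) = -20*(-4) + √(4 + (6 - 1*5)) = 80 + √(4 + (6 - 5)) = 80 + √(4 + 1) = 80 + √5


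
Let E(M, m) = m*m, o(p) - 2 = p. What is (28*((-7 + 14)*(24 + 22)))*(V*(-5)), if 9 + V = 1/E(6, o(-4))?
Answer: 394450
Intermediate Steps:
o(p) = 2 + p
E(M, m) = m**2
V = -35/4 (V = -9 + 1/((2 - 4)**2) = -9 + 1/((-2)**2) = -9 + 1/4 = -35/4 ≈ -8.7500)
(28*((-7 + 14)*(24 + 22)))*(V*(-5)) = (28*((-7 + 14)*(24 + 22)))*(-35/4*(-5)) = (28*(7*46))*(175/4) = (28*322)*(175/4) = 9016*(175/4) = 394450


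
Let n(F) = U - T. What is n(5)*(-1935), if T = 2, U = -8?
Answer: 19350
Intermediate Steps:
n(F) = -10 (n(F) = -8 - 1*2 = -8 - 2 = -10)
n(5)*(-1935) = -10*(-1935) = 19350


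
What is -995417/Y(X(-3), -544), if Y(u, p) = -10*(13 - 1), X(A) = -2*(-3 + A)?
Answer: 995417/120 ≈ 8295.1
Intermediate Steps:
X(A) = 6 - 2*A
Y(u, p) = -120 (Y(u, p) = -10*12 = -120)
-995417/Y(X(-3), -544) = -995417/(-120) = -995417*(-1/120) = 995417/120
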